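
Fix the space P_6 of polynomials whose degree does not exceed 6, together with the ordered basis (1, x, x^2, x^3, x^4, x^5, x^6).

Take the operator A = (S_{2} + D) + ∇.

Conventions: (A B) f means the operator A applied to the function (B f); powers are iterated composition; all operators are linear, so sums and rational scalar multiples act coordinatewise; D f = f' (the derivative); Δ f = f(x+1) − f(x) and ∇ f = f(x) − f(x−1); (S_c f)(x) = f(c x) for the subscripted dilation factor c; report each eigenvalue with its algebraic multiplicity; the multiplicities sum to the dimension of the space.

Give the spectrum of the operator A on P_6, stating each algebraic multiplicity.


λ = 1 (multiplicity 1), λ = 2 (multiplicity 1), λ = 4 (multiplicity 1), λ = 8 (multiplicity 1), λ = 16 (multiplicity 1), λ = 32 (multiplicity 1), λ = 64 (multiplicity 1)

image of 1: 1
image of x: 2x + 2
image of x^2: 4x^2 + 4x - 1
image of x^3: 8x^3 + 6x^2 - 3x + 1
image of x^4: 16x^4 + 8x^3 - 6x^2 + 4x - 1
image of x^5: 32x^5 + 10x^4 - 10x^3 + 10x^2 - 5x + 1
image of x^6: 64x^6 + 12x^5 - 15x^4 + 20x^3 - 15x^2 + 6x - 1
the matrix is upper triangular; its diagonal is (1, 2, 4, 8, 16, 32, 64)
for a triangular matrix the eigenvalues are the diagonal entries, with algebraic multiplicity their repetition count


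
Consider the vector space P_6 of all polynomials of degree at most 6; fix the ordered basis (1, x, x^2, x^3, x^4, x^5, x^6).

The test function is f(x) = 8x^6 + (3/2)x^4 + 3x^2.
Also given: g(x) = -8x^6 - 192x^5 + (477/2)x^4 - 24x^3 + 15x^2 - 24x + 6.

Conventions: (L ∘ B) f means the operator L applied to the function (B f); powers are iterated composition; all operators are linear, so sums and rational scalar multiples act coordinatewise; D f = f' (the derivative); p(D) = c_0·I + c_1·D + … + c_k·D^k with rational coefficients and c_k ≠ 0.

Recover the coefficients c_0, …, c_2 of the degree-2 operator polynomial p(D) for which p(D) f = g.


c_0 = -1, c_1 = -4, c_2 = 1

D^0 f = 8x^6 + (3/2)x^4 + 3x^2
D^1 f = 48x^5 + 6x^3 + 6x
D^2 f = 240x^4 + 18x^2 + 6
matching coefficients of g against c_0 f + c_1 Df + … from the top degree down determines the c_i
solution: c_0 = -1, c_1 = -4, c_2 = 1


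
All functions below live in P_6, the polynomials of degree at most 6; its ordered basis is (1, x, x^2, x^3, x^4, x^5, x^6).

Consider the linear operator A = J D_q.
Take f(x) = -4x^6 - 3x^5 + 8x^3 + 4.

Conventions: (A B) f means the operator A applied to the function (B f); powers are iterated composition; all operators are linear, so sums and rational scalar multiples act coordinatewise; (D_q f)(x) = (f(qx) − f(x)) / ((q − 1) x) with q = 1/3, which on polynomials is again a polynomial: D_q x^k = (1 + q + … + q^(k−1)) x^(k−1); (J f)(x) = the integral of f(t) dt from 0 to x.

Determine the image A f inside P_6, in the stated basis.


D_q f = -(1456/243)x^5 - (121/27)x^4 + (104/9)x^2
J D_q f = -(728/729)x^6 - (121/135)x^5 + (104/27)x^3

the image equals g(x) = -(728/729)x^6 - (121/135)x^5 + (104/27)x^3


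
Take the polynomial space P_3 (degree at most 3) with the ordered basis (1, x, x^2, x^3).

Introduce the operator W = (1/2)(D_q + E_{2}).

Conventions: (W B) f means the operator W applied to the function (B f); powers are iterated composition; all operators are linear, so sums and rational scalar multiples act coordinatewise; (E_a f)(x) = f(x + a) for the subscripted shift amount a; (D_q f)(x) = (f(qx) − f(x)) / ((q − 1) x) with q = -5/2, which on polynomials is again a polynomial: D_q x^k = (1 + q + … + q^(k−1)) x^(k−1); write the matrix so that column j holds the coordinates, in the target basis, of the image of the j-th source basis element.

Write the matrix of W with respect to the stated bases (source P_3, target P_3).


image of 1: 1/2
image of x: (1/2)x + 3/2
image of x^2: (1/2)x^2 + (5/4)x + 2
image of x^3: (1/2)x^3 + (43/8)x^2 + 6x + 4
each image's coordinates form column j of the matrix

the matrix is [[1/2, 3/2, 2, 4]; [0, 1/2, 5/4, 6]; [0, 0, 1/2, 43/8]; [0, 0, 0, 1/2]] (rows listed top to bottom)


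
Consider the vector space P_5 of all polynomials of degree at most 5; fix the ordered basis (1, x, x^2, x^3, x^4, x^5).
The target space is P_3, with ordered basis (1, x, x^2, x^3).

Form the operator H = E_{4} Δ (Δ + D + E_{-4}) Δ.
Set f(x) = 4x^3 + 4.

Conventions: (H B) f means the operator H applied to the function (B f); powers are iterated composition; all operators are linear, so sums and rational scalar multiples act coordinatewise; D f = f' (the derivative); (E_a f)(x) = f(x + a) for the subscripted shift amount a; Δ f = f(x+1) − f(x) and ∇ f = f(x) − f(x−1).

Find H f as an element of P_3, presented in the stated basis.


the image equals g(x) = 24x + 72

Δ f = 12x^2 + 12x + 4
Δ Δ f = 24x + 24
D Δ f = 24x + 12
E_{-4} Δ f = 12x^2 - 84x + 148
(Δ + D + E_{-4}) Δ f = 12x^2 - 36x + 184
Δ (Δ + D + E_{-4}) Δ f = 24x - 24
E_{4} Δ (Δ + D + E_{-4}) Δ f = 24x + 72


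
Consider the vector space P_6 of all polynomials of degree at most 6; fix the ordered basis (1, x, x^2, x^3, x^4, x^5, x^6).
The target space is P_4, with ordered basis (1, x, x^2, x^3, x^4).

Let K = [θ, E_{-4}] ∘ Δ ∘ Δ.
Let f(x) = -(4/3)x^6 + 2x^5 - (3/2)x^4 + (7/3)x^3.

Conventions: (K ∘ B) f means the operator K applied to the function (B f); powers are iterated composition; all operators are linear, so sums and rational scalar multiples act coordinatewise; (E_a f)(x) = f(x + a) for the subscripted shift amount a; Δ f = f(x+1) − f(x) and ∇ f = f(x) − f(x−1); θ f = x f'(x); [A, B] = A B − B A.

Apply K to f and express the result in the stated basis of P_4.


the result is g(x) = -640x^3 + 6240x^2 - 20624x + 23128

Δ f = -8x^5 - 10x^4 - (38/3)x^3 - 2x^2 + 3x + 3/2
Δ Δ f = -40x^4 - 120x^3 - 178x^2 - 122x - 89/3
E_{-4} (Δ ∘ Δ) f = -40x^4 + 520x^3 - 2578x^2 + 5782x - 14849/3
θ E_{-4} (Δ ∘ Δ) f = -160x^4 + 1560x^3 - 5156x^2 + 5782x
θ (Δ ∘ Δ) f = -160x^4 - 360x^3 - 356x^2 - 122x
E_{-4} θ (Δ ∘ Δ) f = -160x^4 + 2200x^3 - 11396x^2 + 26406x - 23128
[θ, E_{-4}] (Δ ∘ Δ) f = -640x^3 + 6240x^2 - 20624x + 23128


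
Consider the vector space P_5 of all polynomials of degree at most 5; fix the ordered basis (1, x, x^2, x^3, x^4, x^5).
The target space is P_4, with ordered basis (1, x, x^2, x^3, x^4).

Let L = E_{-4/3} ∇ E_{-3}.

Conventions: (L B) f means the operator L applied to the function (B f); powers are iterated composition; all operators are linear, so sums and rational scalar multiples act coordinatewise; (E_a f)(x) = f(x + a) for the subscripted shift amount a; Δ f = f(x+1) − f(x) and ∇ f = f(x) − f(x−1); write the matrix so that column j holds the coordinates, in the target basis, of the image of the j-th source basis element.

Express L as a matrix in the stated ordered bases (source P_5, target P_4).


image of 1: 0
image of x: 1
image of x^2: 2x - 29/3
image of x^3: 3x^2 - 29x + 211/3
image of x^4: 4x^3 - 58x^2 + (844/3)x - 12325/27
image of x^5: 5x^4 - (290/3)x^3 + (2110/3)x^2 - (61625/27)x + 225761/81
each image's coordinates form column j of the matrix

the matrix is [[0, 1, -29/3, 211/3, -12325/27, 225761/81]; [0, 0, 2, -29, 844/3, -61625/27]; [0, 0, 0, 3, -58, 2110/3]; [0, 0, 0, 0, 4, -290/3]; [0, 0, 0, 0, 0, 5]] (rows listed top to bottom)


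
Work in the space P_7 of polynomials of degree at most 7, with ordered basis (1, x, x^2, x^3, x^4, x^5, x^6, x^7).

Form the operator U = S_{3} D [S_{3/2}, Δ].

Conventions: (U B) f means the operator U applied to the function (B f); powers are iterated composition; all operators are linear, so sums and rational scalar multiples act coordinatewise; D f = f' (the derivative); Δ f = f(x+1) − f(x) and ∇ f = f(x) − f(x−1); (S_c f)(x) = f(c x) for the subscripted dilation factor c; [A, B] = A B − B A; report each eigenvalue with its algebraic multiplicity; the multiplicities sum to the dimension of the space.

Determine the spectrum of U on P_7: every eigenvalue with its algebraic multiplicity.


image of 1: 0
image of x: 0
image of x^2: -3/2
image of x^3: -(81/4)x - 45/8
image of x^4: -(729/4)x^2 - (405/4)x - 57/4
image of x^5: -(10935/8)x^3 - (18225/16)x^2 - (2565/8)x - 975/32
image of x^6: -(295245/32)x^4 - (164025/16)x^3 - (69255/16)x^2 - (26325/32)x - 1899/32
image of x^7: -(3720087/64)x^5 - (10333575/128)x^4 - (1454355/32)x^3 - (1658475/128)x^2 - (119637/64)x - 13965/128
the matrix is upper triangular; its diagonal is (0, 0, 0, 0, 0, 0, 0, 0)
for a triangular matrix the eigenvalues are the diagonal entries, with algebraic multiplicity their repetition count

λ = 0 (multiplicity 8)


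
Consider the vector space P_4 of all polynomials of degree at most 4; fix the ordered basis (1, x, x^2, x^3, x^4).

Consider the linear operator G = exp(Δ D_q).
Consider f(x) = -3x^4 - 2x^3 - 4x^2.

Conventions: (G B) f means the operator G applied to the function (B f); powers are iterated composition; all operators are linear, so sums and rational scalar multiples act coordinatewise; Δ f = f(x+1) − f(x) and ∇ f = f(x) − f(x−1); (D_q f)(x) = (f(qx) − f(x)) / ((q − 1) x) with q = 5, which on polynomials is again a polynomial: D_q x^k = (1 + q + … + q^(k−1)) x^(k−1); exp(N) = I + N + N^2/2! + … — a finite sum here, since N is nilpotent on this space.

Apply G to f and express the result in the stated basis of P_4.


order-1 term: -1404x^2 - 1528x - 554
order-2 term: -4212
the series for exp(Δ D_q) f terminates at order 2
exp(Δ D_q) f = -3x^4 - 2x^3 - 1408x^2 - 1528x - 4766

the image equals g(x) = -3x^4 - 2x^3 - 1408x^2 - 1528x - 4766


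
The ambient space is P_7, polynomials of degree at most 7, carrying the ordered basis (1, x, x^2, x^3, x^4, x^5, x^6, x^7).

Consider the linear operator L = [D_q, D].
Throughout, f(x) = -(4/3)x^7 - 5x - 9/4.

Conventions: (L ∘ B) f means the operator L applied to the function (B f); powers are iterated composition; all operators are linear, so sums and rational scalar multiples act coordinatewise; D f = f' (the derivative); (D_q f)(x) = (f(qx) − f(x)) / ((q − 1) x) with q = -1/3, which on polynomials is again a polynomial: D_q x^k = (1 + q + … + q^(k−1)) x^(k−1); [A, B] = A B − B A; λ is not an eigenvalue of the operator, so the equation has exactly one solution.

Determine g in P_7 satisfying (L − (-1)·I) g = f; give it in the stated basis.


the result is g(x) = -(4/3)x^7 + (80/81)x^5 - (4480/6561)x^3 - (277325/59049)x - 9/4

write g with unknown coordinates in the stated basis and equate coefficients in (L − (-1)·I) g = f
solving from the highest basis element down gives g = -(4/3)x^7 + (80/81)x^5 - (4480/6561)x^3 - (277325/59049)x - 9/4
check: L g = -(80/81)x^5 + (4480/6561)x^3 - (17920/59049)x
so L g − (-1)·g = -(4/3)x^7 - 5x - 9/4 = f ✓


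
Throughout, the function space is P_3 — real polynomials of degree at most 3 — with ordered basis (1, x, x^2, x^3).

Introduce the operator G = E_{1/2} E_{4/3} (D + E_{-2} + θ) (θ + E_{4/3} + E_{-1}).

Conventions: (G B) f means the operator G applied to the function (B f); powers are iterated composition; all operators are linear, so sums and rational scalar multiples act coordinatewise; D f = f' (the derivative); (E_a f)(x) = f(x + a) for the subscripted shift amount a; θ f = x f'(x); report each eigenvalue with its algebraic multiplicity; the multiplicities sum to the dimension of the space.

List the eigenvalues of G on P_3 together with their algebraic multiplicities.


λ = 2 (multiplicity 1), λ = 6 (multiplicity 1), λ = 12 (multiplicity 1), λ = 20 (multiplicity 1)

image of 1: 2
image of x: 6x + 25/3
image of x^2: 12x^2 + (112/3)x + 416/9
image of x^3: 20x^3 + 98x^2 + (697/3)x + 1061/6
the matrix is upper triangular; its diagonal is (2, 6, 12, 20)
for a triangular matrix the eigenvalues are the diagonal entries, with algebraic multiplicity their repetition count


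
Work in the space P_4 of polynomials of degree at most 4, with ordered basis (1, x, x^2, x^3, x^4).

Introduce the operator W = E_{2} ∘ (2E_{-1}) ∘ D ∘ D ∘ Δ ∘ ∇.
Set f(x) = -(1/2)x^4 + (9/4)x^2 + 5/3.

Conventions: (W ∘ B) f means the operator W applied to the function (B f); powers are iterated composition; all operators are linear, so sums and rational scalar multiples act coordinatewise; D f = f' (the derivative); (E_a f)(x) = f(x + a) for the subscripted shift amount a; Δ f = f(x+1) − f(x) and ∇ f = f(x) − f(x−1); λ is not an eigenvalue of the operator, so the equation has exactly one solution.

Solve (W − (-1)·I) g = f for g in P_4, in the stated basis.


write g with unknown coordinates in the stated basis and equate coefficients in (W − (-1)·I) g = f
solving from the highest basis element down gives g = -(1/2)x^4 + (9/4)x^2 + 77/3
check: W g = -24
so W g − (-1)·g = -(1/2)x^4 + (9/4)x^2 + 5/3 = f ✓

the image equals g(x) = -(1/2)x^4 + (9/4)x^2 + 77/3


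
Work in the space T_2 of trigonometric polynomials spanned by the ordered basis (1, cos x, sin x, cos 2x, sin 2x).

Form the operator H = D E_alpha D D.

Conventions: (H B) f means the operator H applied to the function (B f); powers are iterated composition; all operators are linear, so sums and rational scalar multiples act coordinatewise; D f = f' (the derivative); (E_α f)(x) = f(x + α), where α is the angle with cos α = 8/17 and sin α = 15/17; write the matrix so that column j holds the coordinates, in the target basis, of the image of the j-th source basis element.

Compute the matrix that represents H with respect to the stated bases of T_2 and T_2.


the matrix is [[0, 0, 0, 0, 0]; [0, 15/17, -8/17, 0, 0]; [0, 8/17, 15/17, 0, 0]; [0, 0, 0, 1920/289, 1288/289]; [0, 0, 0, -1288/289, 1920/289]] (rows listed top to bottom)

image of 1: 0
image of cos x: (15/17)cos x + (8/17)sin x
image of sin x: -(8/17)cos x + (15/17)sin x
image of cos 2x: (1920/289)cos 2x - (1288/289)sin 2x
image of sin 2x: (1288/289)cos 2x + (1920/289)sin 2x
each image's coordinates form column j of the matrix


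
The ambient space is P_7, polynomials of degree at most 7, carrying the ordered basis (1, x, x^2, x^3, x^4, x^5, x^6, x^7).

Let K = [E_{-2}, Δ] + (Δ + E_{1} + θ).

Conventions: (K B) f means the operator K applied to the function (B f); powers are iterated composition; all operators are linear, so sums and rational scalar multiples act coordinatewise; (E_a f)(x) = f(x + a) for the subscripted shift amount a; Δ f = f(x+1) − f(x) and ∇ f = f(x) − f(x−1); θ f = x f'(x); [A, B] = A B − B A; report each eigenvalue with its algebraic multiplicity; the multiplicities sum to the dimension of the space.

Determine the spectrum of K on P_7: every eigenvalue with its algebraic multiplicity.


image of 1: 1
image of x: 2x + 2
image of x^2: 3x^2 + 4x + 2
image of x^3: 4x^3 + 6x^2 + 6x + 2
image of x^4: 5x^4 + 8x^3 + 12x^2 + 8x + 2
image of x^5: 6x^5 + 10x^4 + 20x^3 + 20x^2 + 10x + 2
image of x^6: 7x^6 + 12x^5 + 30x^4 + 40x^3 + 30x^2 + 12x + 2
image of x^7: 8x^7 + 14x^6 + 42x^5 + 70x^4 + 70x^3 + 42x^2 + 14x + 2
the matrix is upper triangular; its diagonal is (1, 2, 3, 4, 5, 6, 7, 8)
for a triangular matrix the eigenvalues are the diagonal entries, with algebraic multiplicity their repetition count

λ = 1 (multiplicity 1), λ = 2 (multiplicity 1), λ = 3 (multiplicity 1), λ = 4 (multiplicity 1), λ = 5 (multiplicity 1), λ = 6 (multiplicity 1), λ = 7 (multiplicity 1), λ = 8 (multiplicity 1)


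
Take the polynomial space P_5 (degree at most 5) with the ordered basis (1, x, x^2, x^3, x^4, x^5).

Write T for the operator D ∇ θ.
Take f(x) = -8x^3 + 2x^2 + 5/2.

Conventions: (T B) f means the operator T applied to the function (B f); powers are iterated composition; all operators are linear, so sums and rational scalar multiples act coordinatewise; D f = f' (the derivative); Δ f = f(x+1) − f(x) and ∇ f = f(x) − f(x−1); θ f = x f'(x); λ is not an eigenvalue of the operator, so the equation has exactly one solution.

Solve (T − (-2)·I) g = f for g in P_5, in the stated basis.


write g with unknown coordinates in the stated basis and equate coefficients in (T − (-2)·I) g = f
solving from the highest basis element down gives g = -4x^3 + x^2 + 36x - 75/4
check: T g = -72x + 40
so T g − (-2)·g = -8x^3 + 2x^2 + 5/2 = f ✓

g(x) = -4x^3 + x^2 + 36x - 75/4


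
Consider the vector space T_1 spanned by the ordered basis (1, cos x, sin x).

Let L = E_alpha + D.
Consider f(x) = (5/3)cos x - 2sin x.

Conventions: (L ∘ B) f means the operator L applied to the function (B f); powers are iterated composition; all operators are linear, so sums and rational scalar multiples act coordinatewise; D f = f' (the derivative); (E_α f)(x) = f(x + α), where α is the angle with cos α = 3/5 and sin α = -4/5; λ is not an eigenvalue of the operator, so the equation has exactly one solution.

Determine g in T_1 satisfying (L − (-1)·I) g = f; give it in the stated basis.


write g with unknown coordinates in the stated basis and equate coefficients in (L − (-1)·I) g = f
solving from the highest basis element down gives g = (46/39)cos x - (43/39)sin x
check: L g = (19/39)cos x - (35/39)sin x
so L g − (-1)·g = (5/3)cos x - 2sin x = f ✓

the result is g(x) = (46/39)cos x - (43/39)sin x


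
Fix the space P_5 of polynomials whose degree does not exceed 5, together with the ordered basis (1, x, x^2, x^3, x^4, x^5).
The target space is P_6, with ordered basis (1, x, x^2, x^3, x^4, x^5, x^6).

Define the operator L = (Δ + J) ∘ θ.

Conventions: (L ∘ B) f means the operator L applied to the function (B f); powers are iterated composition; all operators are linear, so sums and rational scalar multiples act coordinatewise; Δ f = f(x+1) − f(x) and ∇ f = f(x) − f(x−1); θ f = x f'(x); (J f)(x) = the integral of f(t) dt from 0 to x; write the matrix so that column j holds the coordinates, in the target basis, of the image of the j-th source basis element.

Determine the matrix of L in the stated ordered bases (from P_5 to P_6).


image of 1: 0
image of x: (1/2)x^2 + 1
image of x^2: (2/3)x^3 + 4x + 2
image of x^3: (3/4)x^4 + 9x^2 + 9x + 3
image of x^4: (4/5)x^5 + 16x^3 + 24x^2 + 16x + 4
image of x^5: (5/6)x^6 + 25x^4 + 50x^3 + 50x^2 + 25x + 5
each image's coordinates form column j of the matrix

the matrix is [[0, 1, 2, 3, 4, 5]; [0, 0, 4, 9, 16, 25]; [0, 1/2, 0, 9, 24, 50]; [0, 0, 2/3, 0, 16, 50]; [0, 0, 0, 3/4, 0, 25]; [0, 0, 0, 0, 4/5, 0]; [0, 0, 0, 0, 0, 5/6]] (rows listed top to bottom)


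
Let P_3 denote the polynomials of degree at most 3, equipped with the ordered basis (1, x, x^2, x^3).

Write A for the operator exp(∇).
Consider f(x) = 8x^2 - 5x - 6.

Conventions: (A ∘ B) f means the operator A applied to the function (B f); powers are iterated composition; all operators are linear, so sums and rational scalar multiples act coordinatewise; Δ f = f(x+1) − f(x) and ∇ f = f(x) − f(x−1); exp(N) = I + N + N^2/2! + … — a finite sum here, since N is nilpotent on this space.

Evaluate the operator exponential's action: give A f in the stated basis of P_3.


the result is g(x) = 8x^2 + 11x - 11

order-1 term: 16x - 13
order-2 term: 8
the series for exp(∇) f terminates at order 2
exp(∇) f = 8x^2 + 11x - 11


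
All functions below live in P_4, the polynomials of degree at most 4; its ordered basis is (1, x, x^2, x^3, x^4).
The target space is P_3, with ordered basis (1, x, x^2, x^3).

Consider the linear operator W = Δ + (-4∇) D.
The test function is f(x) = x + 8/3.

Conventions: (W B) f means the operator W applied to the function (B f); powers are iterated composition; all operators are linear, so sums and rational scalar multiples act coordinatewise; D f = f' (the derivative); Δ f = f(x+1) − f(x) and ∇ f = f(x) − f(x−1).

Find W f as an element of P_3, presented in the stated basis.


the image equals g(x) = 1

Δ f = 1
D f = 1
∇ D f = 0
(-4∇) D f = 0
(Δ + (-4∇) D) f = 1


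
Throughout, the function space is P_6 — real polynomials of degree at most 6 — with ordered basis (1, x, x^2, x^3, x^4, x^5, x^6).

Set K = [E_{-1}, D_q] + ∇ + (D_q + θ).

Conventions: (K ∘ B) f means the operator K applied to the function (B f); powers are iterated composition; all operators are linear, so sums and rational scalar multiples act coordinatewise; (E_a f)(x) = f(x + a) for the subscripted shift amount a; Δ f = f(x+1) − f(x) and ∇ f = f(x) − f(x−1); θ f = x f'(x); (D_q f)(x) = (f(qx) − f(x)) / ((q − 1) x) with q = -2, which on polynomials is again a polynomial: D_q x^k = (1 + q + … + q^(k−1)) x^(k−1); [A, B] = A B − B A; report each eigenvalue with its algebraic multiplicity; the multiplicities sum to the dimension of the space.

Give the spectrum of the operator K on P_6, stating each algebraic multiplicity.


image of 1: 0
image of x: x + 2
image of x^2: 2x^2 + x + 2
image of x^3: 3x^3 + 6x^2 - 12x + 1
image of x^4: 4x^4 - x^3 + 21x^2 - 5x + 8
image of x^5: 5x^5 + 16x^4 - 79x^3 + 46x^2 - 59x + 7
image of x^6: 6x^6 - 15x^5 + 156x^4 - 115x^3 + 255x^2 - 84x + 26
the matrix is upper triangular; its diagonal is (0, 1, 2, 3, 4, 5, 6)
for a triangular matrix the eigenvalues are the diagonal entries, with algebraic multiplicity their repetition count

λ = 0 (multiplicity 1), λ = 1 (multiplicity 1), λ = 2 (multiplicity 1), λ = 3 (multiplicity 1), λ = 4 (multiplicity 1), λ = 5 (multiplicity 1), λ = 6 (multiplicity 1)


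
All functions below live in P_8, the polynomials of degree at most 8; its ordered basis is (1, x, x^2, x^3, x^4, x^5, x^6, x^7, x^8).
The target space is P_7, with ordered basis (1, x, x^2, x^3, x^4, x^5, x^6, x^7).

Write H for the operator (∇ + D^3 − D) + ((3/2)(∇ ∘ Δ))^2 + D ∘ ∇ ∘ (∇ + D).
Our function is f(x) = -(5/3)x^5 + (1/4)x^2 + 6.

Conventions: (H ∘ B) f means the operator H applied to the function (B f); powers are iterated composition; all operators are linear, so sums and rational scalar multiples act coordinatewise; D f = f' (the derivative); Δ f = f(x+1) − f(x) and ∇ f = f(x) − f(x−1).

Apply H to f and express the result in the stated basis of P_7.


g(x) = (50/3)x^3 - (950/3)x^2 - (425/3)x - 1823/12

∇ f = -(25/3)x^4 + (50/3)x^3 - (50/3)x^2 + (53/6)x - 23/12
D f = -(25/3)x^4 + (1/2)x
D D f = -(100/3)x^3 + 1/2
D D D f = -100x^2
D f = -(25/3)x^4 + (1/2)x
(-D) f = (25/3)x^4 - (1/2)x
(∇ + D^3 − D) f = (50/3)x^3 - (350/3)x^2 + (25/3)x - 23/12
Δ f = -(25/3)x^4 - (50/3)x^3 - (50/3)x^2 - (47/6)x - 17/12
∇ Δ f = -(100/3)x^3 - (50/3)x + 1/2
((3/2)(∇ ∘ Δ)) f = -50x^3 - 25x + 3/4
Δ ((3/2)(∇ ∘ Δ)) f = -150x^2 - 150x - 75
∇ Δ ((3/2)(∇ ∘ Δ)) f = -300x
((3/2)(∇ ∘ Δ)) ((3/2)(∇ ∘ Δ)) f = -450x
∇ f = -(25/3)x^4 + (50/3)x^3 - (50/3)x^2 + (53/6)x - 23/12
D f = -(25/3)x^4 + (1/2)x
(∇ + D) f = -(50/3)x^4 + (50/3)x^3 - (50/3)x^2 + (28/3)x - 23/12
∇ (∇ + D) f = -(200/3)x^3 + 150x^2 - 150x + 178/3
D ∇ (∇ + D) f = -200x^2 + 300x - 150
((∇ + D^3 − D) + ((3/2)(∇ ∘ Δ))^2 + D ∘ ∇ ∘ (∇ + D)) f = (50/3)x^3 - (950/3)x^2 - (425/3)x - 1823/12


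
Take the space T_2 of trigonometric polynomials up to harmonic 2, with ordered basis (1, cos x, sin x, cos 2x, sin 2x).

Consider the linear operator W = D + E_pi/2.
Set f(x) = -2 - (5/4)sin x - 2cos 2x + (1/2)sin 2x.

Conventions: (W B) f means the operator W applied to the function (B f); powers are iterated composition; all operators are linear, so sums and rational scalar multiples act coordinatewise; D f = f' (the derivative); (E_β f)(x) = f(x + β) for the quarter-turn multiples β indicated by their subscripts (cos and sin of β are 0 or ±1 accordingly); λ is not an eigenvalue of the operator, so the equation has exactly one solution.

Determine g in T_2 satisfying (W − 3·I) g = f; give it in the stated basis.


the image equals g(x) = 1 + (5/26)cos x + (15/52)sin x + (7/20)cos 2x - (3/10)sin 2x

write g with unknown coordinates in the stated basis and equate coefficients in (W − 3·I) g = f
solving from the highest basis element down gives g = 1 + (5/26)cos x + (15/52)sin x + (7/20)cos 2x - (3/10)sin 2x
check: W g = 1 + (15/26)cos x - (5/13)sin x - (19/20)cos 2x - (2/5)sin 2x
so W g − 3·g = -2 - (5/4)sin x - 2cos 2x + (1/2)sin 2x = f ✓


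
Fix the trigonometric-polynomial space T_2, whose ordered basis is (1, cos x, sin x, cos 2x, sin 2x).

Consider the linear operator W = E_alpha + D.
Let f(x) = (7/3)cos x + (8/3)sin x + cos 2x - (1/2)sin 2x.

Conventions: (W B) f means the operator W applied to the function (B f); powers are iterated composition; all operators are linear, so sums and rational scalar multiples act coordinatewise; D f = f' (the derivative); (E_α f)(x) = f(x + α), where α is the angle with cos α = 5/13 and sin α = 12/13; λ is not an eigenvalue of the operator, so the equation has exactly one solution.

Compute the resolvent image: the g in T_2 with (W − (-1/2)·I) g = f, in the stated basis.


the result is g(x) = -(478/699)cos x + (356/233)sin x + (778/4993)cos 2x + (1901/4993)sin 2x

write g with unknown coordinates in the stated basis and equate coefficients in (W − (-1/2)·I) g = f
solving from the highest basis element down gives g = -(478/699)cos x + (356/233)sin x + (778/4993)cos 2x + (1901/4993)sin 2x
check: W g = (1870/699)cos x + (1330/699)sin x + (4604/4993)cos 2x - (3447/4993)sin 2x
so W g − (-1/2)·g = (7/3)cos x + (8/3)sin x + cos 2x - (1/2)sin 2x = f ✓


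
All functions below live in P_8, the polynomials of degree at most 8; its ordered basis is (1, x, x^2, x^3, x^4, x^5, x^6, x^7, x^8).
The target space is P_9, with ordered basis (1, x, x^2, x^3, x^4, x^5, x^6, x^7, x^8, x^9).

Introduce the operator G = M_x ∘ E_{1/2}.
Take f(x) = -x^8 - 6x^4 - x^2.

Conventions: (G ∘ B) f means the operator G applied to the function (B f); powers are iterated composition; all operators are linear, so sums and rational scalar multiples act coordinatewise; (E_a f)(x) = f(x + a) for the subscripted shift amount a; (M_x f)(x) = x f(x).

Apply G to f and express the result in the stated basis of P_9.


g(x) = -x^9 - 4x^8 - 7x^7 - 7x^6 - (83/8)x^5 - (55/4)x^4 - (167/16)x^3 - (65/16)x^2 - (161/256)x

E_{1/2} f = -x^8 - 4x^7 - 7x^6 - 7x^5 - (83/8)x^4 - (55/4)x^3 - (167/16)x^2 - (65/16)x - 161/256
M_x E_{1/2} f = -x^9 - 4x^8 - 7x^7 - 7x^6 - (83/8)x^5 - (55/4)x^4 - (167/16)x^3 - (65/16)x^2 - (161/256)x


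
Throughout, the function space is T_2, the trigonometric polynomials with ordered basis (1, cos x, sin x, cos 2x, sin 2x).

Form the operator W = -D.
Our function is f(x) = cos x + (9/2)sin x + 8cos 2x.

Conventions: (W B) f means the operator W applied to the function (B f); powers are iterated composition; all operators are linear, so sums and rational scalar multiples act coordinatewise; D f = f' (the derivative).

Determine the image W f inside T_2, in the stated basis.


D f = (9/2)cos x - sin x - 16sin 2x
(-D) f = -(9/2)cos x + sin x + 16sin 2x

the result is g(x) = -(9/2)cos x + sin x + 16sin 2x


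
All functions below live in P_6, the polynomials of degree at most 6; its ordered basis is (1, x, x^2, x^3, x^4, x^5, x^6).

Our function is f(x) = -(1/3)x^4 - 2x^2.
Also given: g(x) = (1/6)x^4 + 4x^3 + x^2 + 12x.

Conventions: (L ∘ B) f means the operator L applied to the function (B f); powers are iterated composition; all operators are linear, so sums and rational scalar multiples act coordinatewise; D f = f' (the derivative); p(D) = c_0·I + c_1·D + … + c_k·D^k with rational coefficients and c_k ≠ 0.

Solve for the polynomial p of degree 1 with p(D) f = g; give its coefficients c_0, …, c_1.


p(D) = -(1/2)·I − 3·D, i.e. c_0 = -1/2, c_1 = -3

D^0 f = -(1/3)x^4 - 2x^2
D^1 f = -(4/3)x^3 - 4x
matching coefficients of g against c_0 f + c_1 Df + … from the top degree down determines the c_i
solution: c_0 = -1/2, c_1 = -3


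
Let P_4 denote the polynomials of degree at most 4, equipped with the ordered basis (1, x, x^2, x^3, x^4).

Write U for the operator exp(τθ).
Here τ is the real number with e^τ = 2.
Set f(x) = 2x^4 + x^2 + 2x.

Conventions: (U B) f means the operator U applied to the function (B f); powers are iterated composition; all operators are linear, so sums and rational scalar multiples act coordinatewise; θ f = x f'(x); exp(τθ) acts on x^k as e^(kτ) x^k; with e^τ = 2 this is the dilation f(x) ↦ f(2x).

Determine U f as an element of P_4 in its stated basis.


g(x) = 32x^4 + 4x^2 + 4x

exp(τθ) x^k = e^(kτ) x^k; with e^τ = 2 this sends x^k to 2^k x^k
x ↦ 2 x
x^2 ↦ 4 x^2
x^4 ↦ 16 x^4
applying this coordinatewise to f: exp(τθ) f = 32x^4 + 4x^2 + 4x


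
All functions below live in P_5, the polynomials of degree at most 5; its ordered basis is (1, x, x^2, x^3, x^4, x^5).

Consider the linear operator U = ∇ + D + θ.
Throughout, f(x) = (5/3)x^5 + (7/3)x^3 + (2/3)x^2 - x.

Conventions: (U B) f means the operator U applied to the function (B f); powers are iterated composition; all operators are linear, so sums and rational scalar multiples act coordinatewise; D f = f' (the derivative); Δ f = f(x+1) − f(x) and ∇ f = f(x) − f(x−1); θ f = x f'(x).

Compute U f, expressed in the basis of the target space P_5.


∇ f = (25/3)x^4 - (50/3)x^3 + (71/3)x^2 - 14x + 7/3
D f = (25/3)x^4 + 7x^2 + (4/3)x - 1
θ f = (25/3)x^5 + 7x^3 + (4/3)x^2 - x
(∇ + D + θ) f = (25/3)x^5 + (50/3)x^4 - (29/3)x^3 + 32x^2 - (41/3)x + 4/3

the image equals g(x) = (25/3)x^5 + (50/3)x^4 - (29/3)x^3 + 32x^2 - (41/3)x + 4/3


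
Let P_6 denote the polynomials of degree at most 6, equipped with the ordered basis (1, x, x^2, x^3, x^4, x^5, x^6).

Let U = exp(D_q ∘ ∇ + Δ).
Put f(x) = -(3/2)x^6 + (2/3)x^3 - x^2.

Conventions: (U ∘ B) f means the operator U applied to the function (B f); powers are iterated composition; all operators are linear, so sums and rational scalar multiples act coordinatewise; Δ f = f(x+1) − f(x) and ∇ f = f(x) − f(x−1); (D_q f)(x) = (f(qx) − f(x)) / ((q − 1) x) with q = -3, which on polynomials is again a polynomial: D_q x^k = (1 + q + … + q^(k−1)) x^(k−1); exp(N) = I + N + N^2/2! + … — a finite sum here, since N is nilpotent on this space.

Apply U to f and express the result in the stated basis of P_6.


order-1 term: -9x^5 - (1143/2)x^4 - 480x^3 - (461/2)x^2 - 58x - 89/6
order-2 term: -(45/2)x^4 - 738x^3 - (20331/2)x^2 - 4015x - 2611/2
order-3 term: -30x^3 - 993x^2 - 6159x - 33148/3
order-4 term: -(45/2)x^2 - 474x - 4539/2
order-5 term: -9x - 1083/10
order-6 term: -3/2
the series for exp(D_q ∘ ∇ + Δ) f terminates at order 6
exp(D_q ∘ ∇ + Δ) f = -(3/2)x^6 - 9x^5 - 594x^4 - (3742/3)x^3 - (22825/2)x^2 - 10715x - 442469/30

the result is g(x) = -(3/2)x^6 - 9x^5 - 594x^4 - (3742/3)x^3 - (22825/2)x^2 - 10715x - 442469/30


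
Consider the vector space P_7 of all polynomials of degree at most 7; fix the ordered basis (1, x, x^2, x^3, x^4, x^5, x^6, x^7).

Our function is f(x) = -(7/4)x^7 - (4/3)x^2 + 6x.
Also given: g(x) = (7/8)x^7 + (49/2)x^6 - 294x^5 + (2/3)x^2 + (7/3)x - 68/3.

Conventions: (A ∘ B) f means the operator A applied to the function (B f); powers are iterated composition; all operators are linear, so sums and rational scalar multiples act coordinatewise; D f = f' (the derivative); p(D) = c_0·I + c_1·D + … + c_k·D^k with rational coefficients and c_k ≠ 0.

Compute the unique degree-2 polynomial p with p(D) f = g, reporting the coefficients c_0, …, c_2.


c_0 = -1/2, c_1 = -2, c_2 = 4

D^0 f = -(7/4)x^7 - (4/3)x^2 + 6x
D^1 f = -(49/4)x^6 - (8/3)x + 6
D^2 f = -(147/2)x^5 - 8/3
matching coefficients of g against c_0 f + c_1 Df + … from the top degree down determines the c_i
solution: c_0 = -1/2, c_1 = -2, c_2 = 4


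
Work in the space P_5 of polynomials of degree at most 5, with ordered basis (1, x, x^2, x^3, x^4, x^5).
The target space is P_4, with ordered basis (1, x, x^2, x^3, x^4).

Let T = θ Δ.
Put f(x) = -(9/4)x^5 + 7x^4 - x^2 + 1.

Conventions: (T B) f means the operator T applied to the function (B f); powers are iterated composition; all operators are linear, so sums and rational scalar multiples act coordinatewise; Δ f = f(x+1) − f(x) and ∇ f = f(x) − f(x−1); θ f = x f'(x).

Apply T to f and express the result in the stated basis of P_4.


g(x) = -45x^4 + (33/2)x^3 + 39x^2 + (59/4)x

Δ f = -(45/4)x^4 + (11/2)x^3 + (39/2)x^2 + (59/4)x + 15/4
θ Δ f = -45x^4 + (33/2)x^3 + 39x^2 + (59/4)x


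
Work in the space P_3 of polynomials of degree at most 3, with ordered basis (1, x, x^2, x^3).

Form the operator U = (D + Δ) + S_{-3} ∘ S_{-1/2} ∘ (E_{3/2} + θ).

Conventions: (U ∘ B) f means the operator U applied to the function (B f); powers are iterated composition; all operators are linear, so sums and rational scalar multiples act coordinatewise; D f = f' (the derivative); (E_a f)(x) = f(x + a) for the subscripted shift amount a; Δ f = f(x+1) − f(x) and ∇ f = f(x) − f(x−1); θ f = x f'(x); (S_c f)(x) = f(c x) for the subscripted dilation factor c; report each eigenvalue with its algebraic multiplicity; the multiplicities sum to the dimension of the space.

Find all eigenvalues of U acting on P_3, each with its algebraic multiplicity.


λ = 1 (multiplicity 1), λ = 3 (multiplicity 1), λ = 27/4 (multiplicity 1), λ = 27/2 (multiplicity 1)

image of 1: 1
image of x: 3x + 7/2
image of x^2: (27/4)x^2 + (17/2)x + 13/4
image of x^3: (27/2)x^3 + (129/8)x^2 + (105/8)x + 35/8
the matrix is upper triangular; its diagonal is (1, 3, 27/4, 27/2)
for a triangular matrix the eigenvalues are the diagonal entries, with algebraic multiplicity their repetition count


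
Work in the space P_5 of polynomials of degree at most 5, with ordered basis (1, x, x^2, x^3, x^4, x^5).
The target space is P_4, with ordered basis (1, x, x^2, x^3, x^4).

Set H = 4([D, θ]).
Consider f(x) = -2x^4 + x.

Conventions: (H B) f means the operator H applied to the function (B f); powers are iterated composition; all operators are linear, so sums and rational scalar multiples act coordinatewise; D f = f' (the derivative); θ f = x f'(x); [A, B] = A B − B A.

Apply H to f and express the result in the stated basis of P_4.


θ f = -8x^4 + x
D θ f = -32x^3 + 1
D f = -8x^3 + 1
θ D f = -24x^3
[D, θ] f = -8x^3 + 1
(4([D, θ])) f = -32x^3 + 4

the image equals g(x) = -32x^3 + 4


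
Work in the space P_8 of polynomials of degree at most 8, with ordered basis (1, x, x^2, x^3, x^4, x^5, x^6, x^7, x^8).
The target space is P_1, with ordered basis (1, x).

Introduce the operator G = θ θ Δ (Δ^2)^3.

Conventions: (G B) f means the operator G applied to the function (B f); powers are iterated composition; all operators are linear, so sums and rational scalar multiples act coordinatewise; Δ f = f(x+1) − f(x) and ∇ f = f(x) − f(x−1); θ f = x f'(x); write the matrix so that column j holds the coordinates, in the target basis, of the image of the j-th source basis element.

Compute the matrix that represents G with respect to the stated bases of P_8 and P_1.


the matrix is [[0, 0, 0, 0, 0, 0, 0, 0, 0]; [0, 0, 0, 0, 0, 0, 0, 0, 40320]] (rows listed top to bottom)

image of 1: 0
image of x: 0
image of x^2: 0
image of x^3: 0
image of x^4: 0
image of x^5: 0
image of x^6: 0
image of x^7: 0
image of x^8: 40320x
each image's coordinates form column j of the matrix


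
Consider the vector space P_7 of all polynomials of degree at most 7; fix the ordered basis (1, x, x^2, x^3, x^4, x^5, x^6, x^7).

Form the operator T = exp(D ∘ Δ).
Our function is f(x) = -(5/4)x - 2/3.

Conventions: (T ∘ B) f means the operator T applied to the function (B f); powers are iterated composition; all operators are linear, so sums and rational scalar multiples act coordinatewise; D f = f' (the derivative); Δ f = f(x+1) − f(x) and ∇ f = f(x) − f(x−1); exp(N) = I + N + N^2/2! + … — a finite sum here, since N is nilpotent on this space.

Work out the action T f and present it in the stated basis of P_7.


the image equals g(x) = -(5/4)x - 2/3

the series for exp(D ∘ Δ) f terminates at order 0
exp(D ∘ Δ) f = -(5/4)x - 2/3


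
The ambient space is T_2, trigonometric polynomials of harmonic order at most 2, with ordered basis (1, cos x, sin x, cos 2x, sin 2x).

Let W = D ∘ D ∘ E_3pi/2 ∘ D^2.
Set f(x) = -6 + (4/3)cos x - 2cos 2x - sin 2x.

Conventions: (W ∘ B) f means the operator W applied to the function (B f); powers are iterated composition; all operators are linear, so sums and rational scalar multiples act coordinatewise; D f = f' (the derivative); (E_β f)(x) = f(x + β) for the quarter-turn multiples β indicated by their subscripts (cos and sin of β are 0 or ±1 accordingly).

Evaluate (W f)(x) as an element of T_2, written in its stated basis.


g(x) = (4/3)sin x + 32cos 2x + 16sin 2x

D f = -(4/3)sin x - 2cos 2x + 4sin 2x
D D f = -(4/3)cos x + 8cos 2x + 4sin 2x
E_3pi/2 D^2 f = -(4/3)sin x - 8cos 2x - 4sin 2x
D E_3pi/2 D^2 f = -(4/3)cos x - 8cos 2x + 16sin 2x
D D E_3pi/2 D^2 f = (4/3)sin x + 32cos 2x + 16sin 2x


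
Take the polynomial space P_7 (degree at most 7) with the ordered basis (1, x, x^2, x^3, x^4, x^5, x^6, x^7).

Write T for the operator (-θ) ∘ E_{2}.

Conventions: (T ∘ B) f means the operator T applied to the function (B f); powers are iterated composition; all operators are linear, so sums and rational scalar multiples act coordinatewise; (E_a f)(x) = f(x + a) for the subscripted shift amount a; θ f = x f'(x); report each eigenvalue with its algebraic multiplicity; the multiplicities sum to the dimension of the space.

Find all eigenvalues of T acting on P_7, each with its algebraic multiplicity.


image of 1: 0
image of x: -x
image of x^2: -2x^2 - 4x
image of x^3: -3x^3 - 12x^2 - 12x
image of x^4: -4x^4 - 24x^3 - 48x^2 - 32x
image of x^5: -5x^5 - 40x^4 - 120x^3 - 160x^2 - 80x
image of x^6: -6x^6 - 60x^5 - 240x^4 - 480x^3 - 480x^2 - 192x
image of x^7: -7x^7 - 84x^6 - 420x^5 - 1120x^4 - 1680x^3 - 1344x^2 - 448x
the matrix is upper triangular; its diagonal is (0, -1, -2, -3, -4, -5, -6, -7)
for a triangular matrix the eigenvalues are the diagonal entries, with algebraic multiplicity their repetition count

λ = -7 (multiplicity 1), λ = -6 (multiplicity 1), λ = -5 (multiplicity 1), λ = -4 (multiplicity 1), λ = -3 (multiplicity 1), λ = -2 (multiplicity 1), λ = -1 (multiplicity 1), λ = 0 (multiplicity 1)


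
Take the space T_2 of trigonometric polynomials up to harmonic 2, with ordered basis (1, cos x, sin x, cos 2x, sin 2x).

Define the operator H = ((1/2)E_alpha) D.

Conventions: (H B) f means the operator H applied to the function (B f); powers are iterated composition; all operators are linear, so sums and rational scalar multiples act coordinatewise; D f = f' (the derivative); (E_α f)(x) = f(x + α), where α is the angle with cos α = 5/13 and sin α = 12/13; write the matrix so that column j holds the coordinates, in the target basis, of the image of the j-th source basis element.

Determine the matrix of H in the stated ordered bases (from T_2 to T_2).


the matrix is [[0, 0, 0, 0, 0]; [0, -6/13, 5/26, 0, 0]; [0, -5/26, -6/13, 0, 0]; [0, 0, 0, -120/169, -119/169]; [0, 0, 0, 119/169, -120/169]] (rows listed top to bottom)

image of 1: 0
image of cos x: -(6/13)cos x - (5/26)sin x
image of sin x: (5/26)cos x - (6/13)sin x
image of cos 2x: -(120/169)cos 2x + (119/169)sin 2x
image of sin 2x: -(119/169)cos 2x - (120/169)sin 2x
each image's coordinates form column j of the matrix


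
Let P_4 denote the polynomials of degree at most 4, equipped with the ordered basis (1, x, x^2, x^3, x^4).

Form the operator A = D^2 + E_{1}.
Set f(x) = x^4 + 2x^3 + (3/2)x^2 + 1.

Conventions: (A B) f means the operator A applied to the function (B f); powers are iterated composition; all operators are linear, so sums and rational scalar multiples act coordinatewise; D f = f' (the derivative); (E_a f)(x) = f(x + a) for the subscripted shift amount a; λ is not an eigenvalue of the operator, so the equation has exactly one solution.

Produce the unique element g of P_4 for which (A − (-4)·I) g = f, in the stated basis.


the image equals g(x) = (1/5)x^4 + (6/25)x^3 - (141/250)x^2 - (229/625)x + 3273/6250

write g with unknown coordinates in the stated basis and equate coefficients in (A − (-4)·I) g = f
solving from the highest basis element down gives g = (1/5)x^4 + (6/25)x^3 - (141/250)x^2 - (229/625)x + 3273/6250
check: A g = (1/5)x^4 + (26/25)x^3 + (939/250)x^2 + (916/625)x - 3421/3125
so A g − (-4)·g = x^4 + 2x^3 + (3/2)x^2 + 1 = f ✓
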